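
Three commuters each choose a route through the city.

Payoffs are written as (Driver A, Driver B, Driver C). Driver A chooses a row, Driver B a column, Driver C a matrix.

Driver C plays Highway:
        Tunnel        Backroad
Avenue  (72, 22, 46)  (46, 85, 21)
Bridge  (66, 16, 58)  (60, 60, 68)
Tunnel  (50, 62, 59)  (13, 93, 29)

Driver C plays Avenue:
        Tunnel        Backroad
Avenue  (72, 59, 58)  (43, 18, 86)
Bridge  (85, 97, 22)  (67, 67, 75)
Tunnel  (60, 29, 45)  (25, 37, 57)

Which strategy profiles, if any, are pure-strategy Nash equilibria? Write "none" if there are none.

There is no pure-strategy Nash equilibrium.

Mark each player's best response to every combination of opponents' strategies; a profile where every player is best-responding is a pure Nash equilibrium.
Driver A against (Tunnel, Highway): payoffs 72, 66, 50 → best response Avenue.
Driver A against (Tunnel, Avenue): payoffs 72, 85, 60 → best response Bridge.
Driver A against (Backroad, Highway): payoffs 46, 60, 13 → best response Bridge.
Driver A against (Backroad, Avenue): payoffs 43, 67, 25 → best response Bridge.
Driver B against (Avenue, Highway): payoffs 22, 85 → best response Backroad.
Driver B against (Avenue, Avenue): payoffs 59, 18 → best response Tunnel.
Driver B against (Bridge, Highway): payoffs 16, 60 → best response Backroad.
Driver B against (Bridge, Avenue): payoffs 97, 67 → best response Tunnel.
Driver B against (Tunnel, Highway): payoffs 62, 93 → best response Backroad.
Driver B against (Tunnel, Avenue): payoffs 29, 37 → best response Backroad.
Driver C against (Avenue, Tunnel): payoffs 46, 58 → best response Avenue.
Driver C against (Avenue, Backroad): payoffs 21, 86 → best response Avenue.
Driver C against (Bridge, Tunnel): payoffs 58, 22 → best response Highway.
Driver C against (Bridge, Backroad): payoffs 68, 75 → best response Avenue.
Driver C against (Tunnel, Tunnel): payoffs 59, 45 → best response Highway.
Driver C against (Tunnel, Backroad): payoffs 29, 57 → best response Avenue.
No profile is a mutual best response for all players.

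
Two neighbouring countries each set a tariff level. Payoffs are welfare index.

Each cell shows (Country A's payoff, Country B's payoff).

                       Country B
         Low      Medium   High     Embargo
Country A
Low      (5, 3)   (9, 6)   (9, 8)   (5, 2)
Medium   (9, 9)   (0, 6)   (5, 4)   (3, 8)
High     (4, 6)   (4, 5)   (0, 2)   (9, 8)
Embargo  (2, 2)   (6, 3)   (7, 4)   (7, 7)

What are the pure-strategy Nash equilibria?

The pure Nash equilibria are (Low, High), (Medium, Low), (High, Embargo).

For each player, find the best response to each opponent profile; mutual best responses are the pure NE.
Country A against Low: payoffs 5, 9, 4, 2 → best response Medium.
Country A against Medium: payoffs 9, 0, 4, 6 → best response Low.
Country A against High: payoffs 9, 5, 0, 7 → best response Low.
Country A against Embargo: payoffs 5, 3, 9, 7 → best response High.
Country B against Low: payoffs 3, 6, 8, 2 → best response High.
Country B against Medium: payoffs 9, 6, 4, 8 → best response Low.
Country B against High: payoffs 6, 5, 2, 8 → best response Embargo.
Country B against Embargo: payoffs 2, 3, 4, 7 → best response Embargo.
Mutual best responses: (Low, High); (Medium, Low); (High, Embargo).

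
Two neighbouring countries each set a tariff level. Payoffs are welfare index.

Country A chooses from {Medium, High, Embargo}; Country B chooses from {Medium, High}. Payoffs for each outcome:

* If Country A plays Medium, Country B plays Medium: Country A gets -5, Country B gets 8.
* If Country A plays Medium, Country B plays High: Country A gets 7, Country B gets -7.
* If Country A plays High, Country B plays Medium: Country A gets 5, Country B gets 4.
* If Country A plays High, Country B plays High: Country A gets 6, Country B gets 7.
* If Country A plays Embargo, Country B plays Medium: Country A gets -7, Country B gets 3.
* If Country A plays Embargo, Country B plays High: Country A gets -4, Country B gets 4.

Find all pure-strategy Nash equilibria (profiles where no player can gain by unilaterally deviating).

Country A against Medium: payoffs -5, 5, -7 → best response High.
Country A against High: payoffs 7, 6, -4 → best response Medium.
Country B against Medium: payoffs 8, -7 → best response Medium.
Country B against High: payoffs 4, 7 → best response High.
Country B against Embargo: payoffs 3, 4 → best response High.
No profile is a mutual best response for all players.

There is no pure-strategy Nash equilibrium.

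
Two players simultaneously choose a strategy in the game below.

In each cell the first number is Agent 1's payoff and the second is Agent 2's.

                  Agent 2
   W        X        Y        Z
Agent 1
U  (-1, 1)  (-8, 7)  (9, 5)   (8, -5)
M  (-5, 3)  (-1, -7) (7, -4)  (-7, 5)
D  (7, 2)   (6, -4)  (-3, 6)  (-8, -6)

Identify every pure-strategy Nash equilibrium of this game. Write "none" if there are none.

No pure-strategy Nash equilibrium.

Agent 1 against W: payoffs -1, -5, 7 → best response D.
Agent 1 against X: payoffs -8, -1, 6 → best response D.
Agent 1 against Y: payoffs 9, 7, -3 → best response U.
Agent 1 against Z: payoffs 8, -7, -8 → best response U.
Agent 2 against U: payoffs 1, 7, 5, -5 → best response X.
Agent 2 against M: payoffs 3, -7, -4, 5 → best response Z.
Agent 2 against D: payoffs 2, -4, 6, -6 → best response Y.
No profile is a mutual best response for all players.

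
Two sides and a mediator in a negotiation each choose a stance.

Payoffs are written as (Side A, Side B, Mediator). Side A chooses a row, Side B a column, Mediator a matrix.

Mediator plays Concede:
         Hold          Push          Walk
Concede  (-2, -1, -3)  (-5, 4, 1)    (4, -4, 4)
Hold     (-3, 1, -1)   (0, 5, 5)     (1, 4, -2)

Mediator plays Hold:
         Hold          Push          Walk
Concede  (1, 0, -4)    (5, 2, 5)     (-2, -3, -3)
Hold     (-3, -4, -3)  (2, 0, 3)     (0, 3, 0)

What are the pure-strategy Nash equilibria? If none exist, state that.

(Concede, Hold, Concede): Side B can switch to Push (-1 → 4). Not NE.
(Concede, Hold, Hold): Side B can switch to Push (0 → 2). Not NE.
(Concede, Push, Concede): Side A can switch to Hold (-5 → 0). Not NE.
(Concede, Push, Hold): Side A gets 5, best alternative 2; Side B gets 2, best alternative 0; Mediator gets 5, best alternative 1. No profitable deviation — NE.
(Concede, Walk, Concede): Side B can switch to Hold (-4 → -1). Not NE.
(Concede, Walk, Hold): Side A can switch to Hold (-2 → 0). Not NE.
(Hold, Hold, Concede): Side A can switch to Concede (-3 → -2). Not NE.
(Hold, Hold, Hold): Side A can switch to Concede (-3 → 1). Not NE.
(Hold, Push, Concede): Side A gets 0, best alternative -5; Side B gets 5, best alternative 4; Mediator gets 5, best alternative 3. No profitable deviation — NE.
(Hold, Push, Hold): Side A can switch to Concede (2 → 5). Not NE.
(Hold, Walk, Hold): Side A gets 0, best alternative -2; Side B gets 3, best alternative 0; Mediator gets 0, best alternative -2. No profitable deviation — NE.
(The remaining 1 profile has a profitable deviation by the same check.)

The pure Nash equilibria are (Concede, Push, Hold) and (Hold, Push, Concede) and (Hold, Walk, Hold).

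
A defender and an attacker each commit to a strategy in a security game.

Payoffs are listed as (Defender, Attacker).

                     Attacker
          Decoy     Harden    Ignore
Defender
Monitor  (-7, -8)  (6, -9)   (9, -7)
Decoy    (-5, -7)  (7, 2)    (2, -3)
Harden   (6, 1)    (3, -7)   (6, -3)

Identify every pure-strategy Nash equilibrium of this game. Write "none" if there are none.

(Monitor, Ignore), (Decoy, Harden), (Harden, Decoy)

Mark each player's best response to every combination of opponents' strategies; a profile where every player is best-responding is a pure Nash equilibrium.
Defender against Decoy: payoffs -7, -5, 6 → best response Harden.
Defender against Harden: payoffs 6, 7, 3 → best response Decoy.
Defender against Ignore: payoffs 9, 2, 6 → best response Monitor.
Attacker against Monitor: payoffs -8, -9, -7 → best response Ignore.
Attacker against Decoy: payoffs -7, 2, -3 → best response Harden.
Attacker against Harden: payoffs 1, -7, -3 → best response Decoy.
Mutual best responses: (Monitor, Ignore); (Decoy, Harden); (Harden, Decoy).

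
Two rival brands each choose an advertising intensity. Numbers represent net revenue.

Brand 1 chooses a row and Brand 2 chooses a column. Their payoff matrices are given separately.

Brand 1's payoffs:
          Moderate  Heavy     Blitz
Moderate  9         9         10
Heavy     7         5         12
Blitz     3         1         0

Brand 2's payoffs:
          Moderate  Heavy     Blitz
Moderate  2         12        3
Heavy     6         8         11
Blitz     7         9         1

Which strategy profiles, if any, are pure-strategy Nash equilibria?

For each player, find the best response to each opponent profile; mutual best responses are the pure NE.
Brand 1 against Moderate: payoffs 9, 7, 3 → best response Moderate.
Brand 1 against Heavy: payoffs 9, 5, 1 → best response Moderate.
Brand 1 against Blitz: payoffs 10, 12, 0 → best response Heavy.
Brand 2 against Moderate: payoffs 2, 12, 3 → best response Heavy.
Brand 2 against Heavy: payoffs 6, 8, 11 → best response Blitz.
Brand 2 against Blitz: payoffs 7, 9, 1 → best response Heavy.
Mutual best responses: (Moderate, Heavy); (Heavy, Blitz).

The pure Nash equilibria are (Moderate, Heavy) and (Heavy, Blitz).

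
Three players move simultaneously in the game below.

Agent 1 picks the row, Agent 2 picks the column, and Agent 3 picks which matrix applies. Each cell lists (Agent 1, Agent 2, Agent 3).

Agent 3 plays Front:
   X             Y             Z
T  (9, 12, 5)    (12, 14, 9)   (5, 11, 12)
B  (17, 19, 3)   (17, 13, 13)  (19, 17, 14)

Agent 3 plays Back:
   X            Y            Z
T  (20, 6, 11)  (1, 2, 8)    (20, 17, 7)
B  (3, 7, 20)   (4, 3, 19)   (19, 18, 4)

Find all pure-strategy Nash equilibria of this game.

There is no pure-strategy Nash equilibrium.

(T, X, Front): Agent 1 can switch to B (9 → 17). Not NE.
(T, X, Back): Agent 2 can switch to Z (6 → 17). Not NE.
(T, Y, Front): Agent 1 can switch to B (12 → 17). Not NE.
(T, Y, Back): Agent 1 can switch to B (1 → 4). Not NE.
(T, Z, Front): Agent 1 can switch to B (5 → 19). Not NE.
(T, Z, Back): Agent 3 can switch to Front (7 → 12). Not NE.
(B, X, Front): Agent 3 can switch to Back (3 → 20). Not NE.
(B, X, Back): Agent 1 can switch to T (3 → 20). Not NE.
(B, Y, Front): Agent 2 can switch to X (13 → 19). Not NE.
(B, Y, Back): Agent 2 can switch to X (3 → 7). Not NE.
(The remaining 2 profiles each have a profitable deviation by the same check.)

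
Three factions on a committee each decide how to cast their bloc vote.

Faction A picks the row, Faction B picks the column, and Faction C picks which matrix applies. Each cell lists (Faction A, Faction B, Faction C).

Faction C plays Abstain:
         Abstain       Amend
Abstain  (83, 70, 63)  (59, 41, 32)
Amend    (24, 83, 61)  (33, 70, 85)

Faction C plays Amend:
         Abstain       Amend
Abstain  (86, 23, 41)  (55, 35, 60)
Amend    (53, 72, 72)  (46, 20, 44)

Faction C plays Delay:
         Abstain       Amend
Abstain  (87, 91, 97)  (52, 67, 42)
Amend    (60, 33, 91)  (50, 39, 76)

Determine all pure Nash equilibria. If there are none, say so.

The pure Nash equilibria are (Abstain, Abstain, Delay); (Abstain, Amend, Amend).

Mark each player's best response to every combination of opponents' strategies; a profile where every player is best-responding is a pure Nash equilibrium.
Faction A against (Abstain, Abstain): payoffs 83, 24 → best response Abstain.
Faction A against (Abstain, Amend): payoffs 86, 53 → best response Abstain.
Faction A against (Abstain, Delay): payoffs 87, 60 → best response Abstain.
Faction A against (Amend, Abstain): payoffs 59, 33 → best response Abstain.
Faction A against (Amend, Amend): payoffs 55, 46 → best response Abstain.
Faction A against (Amend, Delay): payoffs 52, 50 → best response Abstain.
Faction B against (Abstain, Abstain): payoffs 70, 41 → best response Abstain.
Faction B against (Abstain, Amend): payoffs 23, 35 → best response Amend.
Faction B against (Abstain, Delay): payoffs 91, 67 → best response Abstain.
Faction B against (Amend, Abstain): payoffs 83, 70 → best response Abstain.
Faction B against (Amend, Amend): payoffs 72, 20 → best response Abstain.
Faction B against (Amend, Delay): payoffs 33, 39 → best response Amend.
Faction C against (Abstain, Abstain): payoffs 63, 41, 97 → best response Delay.
Faction C against (Abstain, Amend): payoffs 32, 60, 42 → best response Amend.
Faction C against (Amend, Abstain): payoffs 61, 72, 91 → best response Delay.
Faction C against (Amend, Amend): payoffs 85, 44, 76 → best response Abstain.
Mutual best responses: (Abstain, Abstain, Delay); (Abstain, Amend, Amend).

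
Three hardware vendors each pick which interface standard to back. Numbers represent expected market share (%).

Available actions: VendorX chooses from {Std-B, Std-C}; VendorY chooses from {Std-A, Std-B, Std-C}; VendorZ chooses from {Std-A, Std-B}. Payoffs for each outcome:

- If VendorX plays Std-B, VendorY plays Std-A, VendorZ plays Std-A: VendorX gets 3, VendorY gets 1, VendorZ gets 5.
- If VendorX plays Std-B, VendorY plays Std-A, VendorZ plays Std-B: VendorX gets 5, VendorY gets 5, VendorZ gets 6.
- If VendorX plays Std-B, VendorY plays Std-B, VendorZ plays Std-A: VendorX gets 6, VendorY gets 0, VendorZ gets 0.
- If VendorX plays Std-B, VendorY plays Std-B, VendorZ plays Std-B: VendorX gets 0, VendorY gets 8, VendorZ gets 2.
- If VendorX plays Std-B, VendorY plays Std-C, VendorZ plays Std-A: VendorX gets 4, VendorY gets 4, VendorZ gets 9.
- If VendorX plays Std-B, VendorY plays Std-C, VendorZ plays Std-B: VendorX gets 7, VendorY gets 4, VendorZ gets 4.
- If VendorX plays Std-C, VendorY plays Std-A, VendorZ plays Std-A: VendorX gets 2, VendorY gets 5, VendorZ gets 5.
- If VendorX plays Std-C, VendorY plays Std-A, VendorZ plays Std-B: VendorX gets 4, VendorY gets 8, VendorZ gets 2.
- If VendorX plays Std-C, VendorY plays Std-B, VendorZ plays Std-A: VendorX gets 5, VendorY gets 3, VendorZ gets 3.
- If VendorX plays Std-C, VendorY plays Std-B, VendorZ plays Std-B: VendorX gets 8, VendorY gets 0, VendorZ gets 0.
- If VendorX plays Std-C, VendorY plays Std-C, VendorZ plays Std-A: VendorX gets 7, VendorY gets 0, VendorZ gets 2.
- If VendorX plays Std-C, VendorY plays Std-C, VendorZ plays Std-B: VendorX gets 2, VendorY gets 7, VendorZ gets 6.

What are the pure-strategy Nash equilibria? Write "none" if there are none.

VendorX against (Std-A, Std-A): payoffs 3, 2 → best response Std-B.
VendorX against (Std-A, Std-B): payoffs 5, 4 → best response Std-B.
VendorX against (Std-B, Std-A): payoffs 6, 5 → best response Std-B.
VendorX against (Std-B, Std-B): payoffs 0, 8 → best response Std-C.
VendorX against (Std-C, Std-A): payoffs 4, 7 → best response Std-C.
VendorX against (Std-C, Std-B): payoffs 7, 2 → best response Std-B.
VendorY against (Std-B, Std-A): payoffs 1, 0, 4 → best response Std-C.
VendorY against (Std-B, Std-B): payoffs 5, 8, 4 → best response Std-B.
VendorY against (Std-C, Std-A): payoffs 5, 3, 0 → best response Std-A.
VendorY against (Std-C, Std-B): payoffs 8, 0, 7 → best response Std-A.
VendorZ against (Std-B, Std-A): payoffs 5, 6 → best response Std-B.
VendorZ against (Std-B, Std-B): payoffs 0, 2 → best response Std-B.
VendorZ against (Std-B, Std-C): payoffs 9, 4 → best response Std-A.
VendorZ against (Std-C, Std-A): payoffs 5, 2 → best response Std-A.
VendorZ against (Std-C, Std-B): payoffs 3, 0 → best response Std-A.
VendorZ against (Std-C, Std-C): payoffs 2, 6 → best response Std-B.
No profile is a mutual best response for all players.

This game has no pure Nash equilibrium.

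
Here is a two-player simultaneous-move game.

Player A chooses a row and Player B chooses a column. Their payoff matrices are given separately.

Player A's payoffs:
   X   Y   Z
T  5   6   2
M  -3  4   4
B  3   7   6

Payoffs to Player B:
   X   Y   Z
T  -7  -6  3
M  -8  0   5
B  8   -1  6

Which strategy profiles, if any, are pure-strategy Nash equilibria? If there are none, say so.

none

Check each profile: it is a Nash equilibrium iff no player can strictly gain by switching unilaterally.
(T, X): Player B can switch to Y (-7 → -6). Not NE.
(T, Y): Player A can switch to B (6 → 7). Not NE.
(T, Z): Player A can switch to M (2 → 4). Not NE.
(M, X): Player A can switch to T (-3 → 5). Not NE.
(M, Y): Player A can switch to T (4 → 6). Not NE.
(M, Z): Player A can switch to B (4 → 6). Not NE.
(B, X): Player A can switch to T (3 → 5). Not NE.
(B, Y): Player B can switch to X (-1 → 8). Not NE.
(B, Z): Player B can switch to X (6 → 8). Not NE.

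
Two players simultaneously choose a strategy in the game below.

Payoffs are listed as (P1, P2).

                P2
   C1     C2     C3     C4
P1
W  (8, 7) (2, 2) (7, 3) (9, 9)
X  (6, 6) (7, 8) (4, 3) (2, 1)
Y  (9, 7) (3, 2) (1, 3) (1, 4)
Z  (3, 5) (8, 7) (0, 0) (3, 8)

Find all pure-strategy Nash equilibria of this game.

P1 against C1: payoffs 8, 6, 9, 3 → best response Y.
P1 against C2: payoffs 2, 7, 3, 8 → best response Z.
P1 against C3: payoffs 7, 4, 1, 0 → best response W.
P1 against C4: payoffs 9, 2, 1, 3 → best response W.
P2 against W: payoffs 7, 2, 3, 9 → best response C4.
P2 against X: payoffs 6, 8, 3, 1 → best response C2.
P2 against Y: payoffs 7, 2, 3, 4 → best response C1.
P2 against Z: payoffs 5, 7, 0, 8 → best response C4.
Mutual best responses: (W, C4); (Y, C1).

The pure Nash equilibria are (W, C4); (Y, C1).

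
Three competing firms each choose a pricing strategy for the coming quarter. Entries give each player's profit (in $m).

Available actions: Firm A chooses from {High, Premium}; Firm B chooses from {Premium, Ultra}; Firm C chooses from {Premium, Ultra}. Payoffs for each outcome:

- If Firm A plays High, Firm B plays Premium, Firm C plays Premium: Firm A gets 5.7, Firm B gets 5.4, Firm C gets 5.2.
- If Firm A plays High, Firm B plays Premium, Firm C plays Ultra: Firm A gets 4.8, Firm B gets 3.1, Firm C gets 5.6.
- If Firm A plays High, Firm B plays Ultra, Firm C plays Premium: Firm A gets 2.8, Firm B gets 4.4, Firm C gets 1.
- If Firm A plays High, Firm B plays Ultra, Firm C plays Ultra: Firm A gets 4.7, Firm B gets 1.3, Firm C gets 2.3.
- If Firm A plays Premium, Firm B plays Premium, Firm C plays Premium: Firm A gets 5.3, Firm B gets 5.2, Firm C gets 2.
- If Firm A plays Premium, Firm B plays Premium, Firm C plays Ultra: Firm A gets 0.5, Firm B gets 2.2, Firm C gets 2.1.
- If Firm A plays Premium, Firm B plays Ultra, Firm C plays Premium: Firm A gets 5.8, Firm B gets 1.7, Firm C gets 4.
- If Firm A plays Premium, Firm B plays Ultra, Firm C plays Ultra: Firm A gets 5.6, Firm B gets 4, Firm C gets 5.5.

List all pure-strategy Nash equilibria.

(High, Premium, Premium): Firm C can switch to Ultra (5.2 → 5.6). Not NE.
(High, Premium, Ultra): Firm A gets 4.8, best alternative 0.5; Firm B gets 3.1, best alternative 1.3; Firm C gets 5.6, best alternative 5.2. No profitable deviation — NE.
(High, Ultra, Premium): Firm A can switch to Premium (2.8 → 5.8). Not NE.
(High, Ultra, Ultra): Firm A can switch to Premium (4.7 → 5.6). Not NE.
(Premium, Premium, Premium): Firm A can switch to High (5.3 → 5.7). Not NE.
(Premium, Premium, Ultra): Firm A can switch to High (0.5 → 4.8). Not NE.
(Premium, Ultra, Premium): Firm B can switch to Premium (1.7 → 5.2). Not NE.
(Premium, Ultra, Ultra): Firm A gets 5.6, best alternative 4.7; Firm B gets 4, best alternative 2.2; Firm C gets 5.5, best alternative 4. No profitable deviation — NE.

Pure-strategy Nash equilibria: (High, Premium, Ultra) and (Premium, Ultra, Ultra)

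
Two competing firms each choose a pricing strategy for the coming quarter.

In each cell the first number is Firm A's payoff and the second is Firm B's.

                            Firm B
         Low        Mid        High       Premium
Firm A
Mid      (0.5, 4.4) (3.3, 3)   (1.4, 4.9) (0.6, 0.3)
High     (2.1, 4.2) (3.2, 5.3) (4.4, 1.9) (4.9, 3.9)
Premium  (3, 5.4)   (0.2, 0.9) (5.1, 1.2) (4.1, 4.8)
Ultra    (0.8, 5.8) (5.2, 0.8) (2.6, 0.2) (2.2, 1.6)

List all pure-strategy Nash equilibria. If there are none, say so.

For each strategy profile, look for a profitable unilateral deviation.
(Mid, Low): Firm A can switch to High (0.5 → 2.1). Not NE.
(Mid, Mid): Firm A can switch to Ultra (3.3 → 5.2). Not NE.
(Mid, High): Firm A can switch to High (1.4 → 4.4). Not NE.
(Mid, Premium): Firm A can switch to High (0.6 → 4.9). Not NE.
(High, Low): Firm A can switch to Premium (2.1 → 3). Not NE.
(High, Mid): Firm A can switch to Mid (3.2 → 3.3). Not NE.
(High, High): Firm A can switch to Premium (4.4 → 5.1). Not NE.
(High, Premium): Firm B can switch to Low (3.9 → 4.2). Not NE.
(Premium, Low): Firm A gets 3, best alternative 2.1; Firm B gets 5.4, best alternative 4.8. No profitable deviation — NE.
(The remaining 7 profiles each have a profitable deviation by the same check.)

The unique pure-strategy Nash equilibrium is (Premium, Low).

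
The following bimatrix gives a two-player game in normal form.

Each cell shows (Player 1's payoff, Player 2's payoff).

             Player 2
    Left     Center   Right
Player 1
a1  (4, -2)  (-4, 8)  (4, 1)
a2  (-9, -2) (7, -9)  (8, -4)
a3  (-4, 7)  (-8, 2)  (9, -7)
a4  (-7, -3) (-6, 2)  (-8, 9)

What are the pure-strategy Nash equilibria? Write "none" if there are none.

Player 1 against Left: payoffs 4, -9, -4, -7 → best response a1.
Player 1 against Center: payoffs -4, 7, -8, -6 → best response a2.
Player 1 against Right: payoffs 4, 8, 9, -8 → best response a3.
Player 2 against a1: payoffs -2, 8, 1 → best response Center.
Player 2 against a2: payoffs -2, -9, -4 → best response Left.
Player 2 against a3: payoffs 7, 2, -7 → best response Left.
Player 2 against a4: payoffs -3, 2, 9 → best response Right.
No profile is a mutual best response for all players.

No pure-strategy Nash equilibrium.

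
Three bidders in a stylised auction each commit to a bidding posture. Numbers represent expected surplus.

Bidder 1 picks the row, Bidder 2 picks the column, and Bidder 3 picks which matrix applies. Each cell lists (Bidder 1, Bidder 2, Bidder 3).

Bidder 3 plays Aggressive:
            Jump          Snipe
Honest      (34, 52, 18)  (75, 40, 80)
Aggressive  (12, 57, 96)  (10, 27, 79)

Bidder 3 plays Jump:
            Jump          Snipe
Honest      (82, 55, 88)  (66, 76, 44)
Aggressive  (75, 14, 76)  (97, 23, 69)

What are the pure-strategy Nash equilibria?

(Honest, Jump, Aggressive): Bidder 3 can switch to Jump (18 → 88). Not NE.
(Honest, Jump, Jump): Bidder 2 can switch to Snipe (55 → 76). Not NE.
(Honest, Snipe, Aggressive): Bidder 2 can switch to Jump (40 → 52). Not NE.
(Honest, Snipe, Jump): Bidder 1 can switch to Aggressive (66 → 97). Not NE.
(Aggressive, Jump, Aggressive): Bidder 1 can switch to Honest (12 → 34). Not NE.
(Aggressive, Jump, Jump): Bidder 1 can switch to Honest (75 → 82). Not NE.
(The remaining 2 profiles each have a profitable deviation by the same check.)

none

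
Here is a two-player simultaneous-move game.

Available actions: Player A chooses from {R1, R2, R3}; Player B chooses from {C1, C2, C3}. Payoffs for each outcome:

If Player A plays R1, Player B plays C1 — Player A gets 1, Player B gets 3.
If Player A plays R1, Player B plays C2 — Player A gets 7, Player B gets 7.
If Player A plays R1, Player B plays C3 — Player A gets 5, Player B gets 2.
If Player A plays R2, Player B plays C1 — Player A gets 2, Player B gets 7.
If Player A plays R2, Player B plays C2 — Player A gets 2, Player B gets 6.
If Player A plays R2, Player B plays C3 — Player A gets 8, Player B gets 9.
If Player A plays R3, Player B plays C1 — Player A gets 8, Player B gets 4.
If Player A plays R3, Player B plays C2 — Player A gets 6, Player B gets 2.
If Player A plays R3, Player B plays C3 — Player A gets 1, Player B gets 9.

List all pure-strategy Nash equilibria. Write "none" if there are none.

The pure Nash equilibria are (R1, C2); (R2, C3).

For each strategy profile, look for a profitable unilateral deviation.
(R1, C1): Player A can switch to R2 (1 → 2). Not NE.
(R1, C2): Player A gets 7, best alternative 6; Player B gets 7, best alternative 3. No profitable deviation — NE.
(R1, C3): Player A can switch to R2 (5 → 8). Not NE.
(R2, C1): Player A can switch to R3 (2 → 8). Not NE.
(R2, C2): Player A can switch to R1 (2 → 7). Not NE.
(R2, C3): Player A gets 8, best alternative 5; Player B gets 9, best alternative 7. No profitable deviation — NE.
(R3, C1): Player B can switch to C3 (4 → 9). Not NE.
(R3, C2): Player A can switch to R1 (6 → 7). Not NE.
(R3, C3): Player A can switch to R1 (1 → 5). Not NE.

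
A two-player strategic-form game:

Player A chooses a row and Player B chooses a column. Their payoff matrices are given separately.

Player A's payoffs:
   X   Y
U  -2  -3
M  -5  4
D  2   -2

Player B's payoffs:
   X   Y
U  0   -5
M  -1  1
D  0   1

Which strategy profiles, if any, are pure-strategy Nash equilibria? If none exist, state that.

Player A against X: payoffs -2, -5, 2 → best response D.
Player A against Y: payoffs -3, 4, -2 → best response M.
Player B against U: payoffs 0, -5 → best response X.
Player B against M: payoffs -1, 1 → best response Y.
Player B against D: payoffs 0, 1 → best response Y.
Mutual best responses: (M, Y).

(M, Y)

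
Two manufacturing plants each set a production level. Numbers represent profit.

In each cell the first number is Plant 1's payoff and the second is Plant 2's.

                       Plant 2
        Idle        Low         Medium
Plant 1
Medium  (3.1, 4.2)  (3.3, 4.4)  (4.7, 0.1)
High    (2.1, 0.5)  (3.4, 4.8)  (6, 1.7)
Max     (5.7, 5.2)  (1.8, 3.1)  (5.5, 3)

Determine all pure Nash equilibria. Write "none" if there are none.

Plant 1 against Idle: payoffs 3.1, 2.1, 5.7 → best response Max.
Plant 1 against Low: payoffs 3.3, 3.4, 1.8 → best response High.
Plant 1 against Medium: payoffs 4.7, 6, 5.5 → best response High.
Plant 2 against Medium: payoffs 4.2, 4.4, 0.1 → best response Low.
Plant 2 against High: payoffs 0.5, 4.8, 1.7 → best response Low.
Plant 2 against Max: payoffs 5.2, 3.1, 3 → best response Idle.
Mutual best responses: (High, Low); (Max, Idle).

(High, Low) and (Max, Idle)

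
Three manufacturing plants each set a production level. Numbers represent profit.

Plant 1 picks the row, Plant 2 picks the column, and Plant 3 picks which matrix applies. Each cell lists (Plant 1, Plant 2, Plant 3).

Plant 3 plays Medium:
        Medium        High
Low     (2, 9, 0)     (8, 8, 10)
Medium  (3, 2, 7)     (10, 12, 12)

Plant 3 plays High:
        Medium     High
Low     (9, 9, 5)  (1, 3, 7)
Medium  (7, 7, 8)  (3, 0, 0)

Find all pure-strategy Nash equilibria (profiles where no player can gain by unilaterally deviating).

Plant 1 against (Medium, Medium): payoffs 2, 3 → best response Medium.
Plant 1 against (Medium, High): payoffs 9, 7 → best response Low.
Plant 1 against (High, Medium): payoffs 8, 10 → best response Medium.
Plant 1 against (High, High): payoffs 1, 3 → best response Medium.
Plant 2 against (Low, Medium): payoffs 9, 8 → best response Medium.
Plant 2 against (Low, High): payoffs 9, 3 → best response Medium.
Plant 2 against (Medium, Medium): payoffs 2, 12 → best response High.
Plant 2 against (Medium, High): payoffs 7, 0 → best response Medium.
Plant 3 against (Low, Medium): payoffs 0, 5 → best response High.
Plant 3 against (Low, High): payoffs 10, 7 → best response Medium.
Plant 3 against (Medium, Medium): payoffs 7, 8 → best response High.
Plant 3 against (Medium, High): payoffs 12, 0 → best response Medium.
Mutual best responses: (Low, Medium, High); (Medium, High, Medium).

Pure-strategy Nash equilibria: (Low, Medium, High) and (Medium, High, Medium)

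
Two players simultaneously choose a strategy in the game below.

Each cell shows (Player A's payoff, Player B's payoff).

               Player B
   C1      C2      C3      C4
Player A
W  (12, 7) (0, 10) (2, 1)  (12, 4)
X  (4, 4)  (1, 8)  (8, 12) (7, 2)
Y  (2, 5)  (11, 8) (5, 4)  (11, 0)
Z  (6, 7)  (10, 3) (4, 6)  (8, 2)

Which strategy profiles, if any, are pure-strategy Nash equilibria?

(X, C3); (Y, C2)

Player A against C1: payoffs 12, 4, 2, 6 → best response W.
Player A against C2: payoffs 0, 1, 11, 10 → best response Y.
Player A against C3: payoffs 2, 8, 5, 4 → best response X.
Player A against C4: payoffs 12, 7, 11, 8 → best response W.
Player B against W: payoffs 7, 10, 1, 4 → best response C2.
Player B against X: payoffs 4, 8, 12, 2 → best response C3.
Player B against Y: payoffs 5, 8, 4, 0 → best response C2.
Player B against Z: payoffs 7, 3, 6, 2 → best response C1.
Mutual best responses: (X, C3); (Y, C2).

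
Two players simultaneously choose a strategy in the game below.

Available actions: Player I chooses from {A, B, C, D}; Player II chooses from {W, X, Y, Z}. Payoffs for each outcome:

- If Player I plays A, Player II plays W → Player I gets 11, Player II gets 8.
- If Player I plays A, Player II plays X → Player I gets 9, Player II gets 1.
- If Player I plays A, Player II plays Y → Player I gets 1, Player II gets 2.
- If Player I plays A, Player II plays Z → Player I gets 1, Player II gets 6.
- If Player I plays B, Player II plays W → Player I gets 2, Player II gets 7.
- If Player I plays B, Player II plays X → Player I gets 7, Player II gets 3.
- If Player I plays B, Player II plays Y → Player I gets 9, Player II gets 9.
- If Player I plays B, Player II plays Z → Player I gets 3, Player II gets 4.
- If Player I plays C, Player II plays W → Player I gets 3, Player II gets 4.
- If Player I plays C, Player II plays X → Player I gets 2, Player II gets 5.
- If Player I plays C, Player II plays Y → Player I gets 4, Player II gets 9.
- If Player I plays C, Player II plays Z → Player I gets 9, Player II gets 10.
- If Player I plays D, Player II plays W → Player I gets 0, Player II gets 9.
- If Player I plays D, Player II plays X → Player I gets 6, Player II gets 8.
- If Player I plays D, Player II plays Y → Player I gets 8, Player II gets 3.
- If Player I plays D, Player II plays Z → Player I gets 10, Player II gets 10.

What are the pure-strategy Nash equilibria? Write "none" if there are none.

(A, W): Player I gets 11, best alternative 3; Player II gets 8, best alternative 6. No profitable deviation — NE.
(A, X): Player II can switch to W (1 → 8). Not NE.
(A, Y): Player I can switch to B (1 → 9). Not NE.
(A, Z): Player I can switch to B (1 → 3). Not NE.
(B, W): Player I can switch to A (2 → 11). Not NE.
(B, X): Player I can switch to A (7 → 9). Not NE.
(B, Y): Player I gets 9, best alternative 8; Player II gets 9, best alternative 7. No profitable deviation — NE.
(B, Z): Player I can switch to C (3 → 9). Not NE.
(C, W): Player I can switch to A (3 → 11). Not NE.
(C, X): Player I can switch to A (2 → 9). Not NE.
(D, Z): Player I gets 10, best alternative 9; Player II gets 10, best alternative 9. No profitable deviation — NE.
(The remaining 5 profiles each have a profitable deviation by the same check.)

The pure Nash equilibria are (A, W) and (B, Y) and (D, Z).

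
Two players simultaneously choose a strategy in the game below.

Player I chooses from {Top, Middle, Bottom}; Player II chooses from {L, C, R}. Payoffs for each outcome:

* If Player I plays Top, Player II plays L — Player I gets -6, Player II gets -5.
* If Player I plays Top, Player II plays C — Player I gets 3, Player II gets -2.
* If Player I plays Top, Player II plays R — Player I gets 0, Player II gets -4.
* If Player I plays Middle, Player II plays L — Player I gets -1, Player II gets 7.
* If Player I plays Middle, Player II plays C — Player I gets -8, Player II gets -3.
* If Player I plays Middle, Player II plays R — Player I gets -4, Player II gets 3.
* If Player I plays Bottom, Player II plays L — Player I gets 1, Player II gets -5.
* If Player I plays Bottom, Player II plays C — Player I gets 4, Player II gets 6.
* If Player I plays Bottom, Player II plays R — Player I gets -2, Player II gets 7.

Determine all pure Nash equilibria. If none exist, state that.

This game has no pure Nash equilibrium.

Player I against L: payoffs -6, -1, 1 → best response Bottom.
Player I against C: payoffs 3, -8, 4 → best response Bottom.
Player I against R: payoffs 0, -4, -2 → best response Top.
Player II against Top: payoffs -5, -2, -4 → best response C.
Player II against Middle: payoffs 7, -3, 3 → best response L.
Player II against Bottom: payoffs -5, 6, 7 → best response R.
No profile is a mutual best response for all players.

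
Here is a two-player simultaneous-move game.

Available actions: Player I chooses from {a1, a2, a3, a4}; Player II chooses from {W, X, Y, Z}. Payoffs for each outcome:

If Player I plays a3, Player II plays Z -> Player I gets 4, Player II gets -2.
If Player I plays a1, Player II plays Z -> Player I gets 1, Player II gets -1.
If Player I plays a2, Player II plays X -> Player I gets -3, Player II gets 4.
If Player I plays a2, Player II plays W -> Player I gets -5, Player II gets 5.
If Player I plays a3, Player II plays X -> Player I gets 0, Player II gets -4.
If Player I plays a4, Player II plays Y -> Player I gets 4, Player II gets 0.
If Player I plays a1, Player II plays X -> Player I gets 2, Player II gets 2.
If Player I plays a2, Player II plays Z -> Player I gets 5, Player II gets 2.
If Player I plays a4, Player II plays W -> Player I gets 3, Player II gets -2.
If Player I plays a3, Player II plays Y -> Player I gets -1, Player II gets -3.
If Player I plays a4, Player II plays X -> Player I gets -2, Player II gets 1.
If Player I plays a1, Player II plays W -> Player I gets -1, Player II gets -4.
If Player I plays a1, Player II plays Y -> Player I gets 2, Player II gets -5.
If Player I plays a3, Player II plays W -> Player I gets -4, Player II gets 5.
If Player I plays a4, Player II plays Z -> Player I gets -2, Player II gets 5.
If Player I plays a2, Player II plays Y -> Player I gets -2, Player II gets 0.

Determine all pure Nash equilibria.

Player I against W: payoffs -1, -5, -4, 3 → best response a4.
Player I against X: payoffs 2, -3, 0, -2 → best response a1.
Player I against Y: payoffs 2, -2, -1, 4 → best response a4.
Player I against Z: payoffs 1, 5, 4, -2 → best response a2.
Player II against a1: payoffs -4, 2, -5, -1 → best response X.
Player II against a2: payoffs 5, 4, 0, 2 → best response W.
Player II against a3: payoffs 5, -4, -3, -2 → best response W.
Player II against a4: payoffs -2, 1, 0, 5 → best response Z.
Mutual best responses: (a1, X).

(a1, X)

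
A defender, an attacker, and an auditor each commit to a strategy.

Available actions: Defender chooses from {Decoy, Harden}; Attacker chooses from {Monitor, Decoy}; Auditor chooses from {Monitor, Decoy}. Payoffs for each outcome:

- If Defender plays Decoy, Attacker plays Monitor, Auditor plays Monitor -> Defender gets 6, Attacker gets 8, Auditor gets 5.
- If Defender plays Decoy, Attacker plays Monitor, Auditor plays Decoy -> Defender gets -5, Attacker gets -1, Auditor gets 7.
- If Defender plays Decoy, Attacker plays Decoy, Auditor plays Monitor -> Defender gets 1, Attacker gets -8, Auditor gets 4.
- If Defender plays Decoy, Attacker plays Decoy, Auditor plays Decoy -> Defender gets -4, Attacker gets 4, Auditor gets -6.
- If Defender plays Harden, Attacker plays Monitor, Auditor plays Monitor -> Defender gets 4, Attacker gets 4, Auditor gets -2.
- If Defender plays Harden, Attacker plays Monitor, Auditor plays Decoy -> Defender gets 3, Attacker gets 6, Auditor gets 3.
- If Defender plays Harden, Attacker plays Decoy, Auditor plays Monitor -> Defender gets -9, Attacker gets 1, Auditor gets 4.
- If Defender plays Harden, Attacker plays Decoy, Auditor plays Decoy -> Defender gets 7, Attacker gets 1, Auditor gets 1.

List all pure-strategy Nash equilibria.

Check each profile: it is a Nash equilibrium iff no player can strictly gain by switching unilaterally.
(Decoy, Monitor, Monitor): Auditor can switch to Decoy (5 → 7). Not NE.
(Decoy, Monitor, Decoy): Defender can switch to Harden (-5 → 3). Not NE.
(Decoy, Decoy, Monitor): Attacker can switch to Monitor (-8 → 8). Not NE.
(Decoy, Decoy, Decoy): Defender can switch to Harden (-4 → 7). Not NE.
(Harden, Monitor, Monitor): Defender can switch to Decoy (4 → 6). Not NE.
(Harden, Monitor, Decoy): Defender gets 3, best alternative -5; Attacker gets 6, best alternative 1; Auditor gets 3, best alternative -2. No profitable deviation — NE.
(Harden, Decoy, Monitor): Defender can switch to Decoy (-9 → 1). Not NE.
(The remaining 1 profile has a profitable deviation by the same check.)

Pure NE: (Harden, Monitor, Decoy)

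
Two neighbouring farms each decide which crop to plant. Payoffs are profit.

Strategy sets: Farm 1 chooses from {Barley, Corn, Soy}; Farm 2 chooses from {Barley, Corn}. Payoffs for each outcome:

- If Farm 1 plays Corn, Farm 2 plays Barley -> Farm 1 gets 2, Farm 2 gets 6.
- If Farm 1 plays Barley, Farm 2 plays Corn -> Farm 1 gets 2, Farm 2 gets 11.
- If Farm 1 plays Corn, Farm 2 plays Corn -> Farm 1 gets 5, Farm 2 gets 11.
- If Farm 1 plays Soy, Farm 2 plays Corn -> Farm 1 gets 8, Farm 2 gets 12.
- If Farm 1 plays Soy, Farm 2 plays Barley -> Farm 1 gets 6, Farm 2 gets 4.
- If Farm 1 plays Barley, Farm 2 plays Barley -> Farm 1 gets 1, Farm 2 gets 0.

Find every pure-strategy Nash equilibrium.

(Barley, Barley): Farm 1 can switch to Corn (1 → 2). Not NE.
(Barley, Corn): Farm 1 can switch to Corn (2 → 5). Not NE.
(Corn, Barley): Farm 1 can switch to Soy (2 → 6). Not NE.
(Corn, Corn): Farm 1 can switch to Soy (5 → 8). Not NE.
(Soy, Barley): Farm 2 can switch to Corn (4 → 12). Not NE.
(Soy, Corn): Farm 1 gets 8, best alternative 5; Farm 2 gets 12, best alternative 4. No profitable deviation — NE.

The unique pure-strategy Nash equilibrium is (Soy, Corn).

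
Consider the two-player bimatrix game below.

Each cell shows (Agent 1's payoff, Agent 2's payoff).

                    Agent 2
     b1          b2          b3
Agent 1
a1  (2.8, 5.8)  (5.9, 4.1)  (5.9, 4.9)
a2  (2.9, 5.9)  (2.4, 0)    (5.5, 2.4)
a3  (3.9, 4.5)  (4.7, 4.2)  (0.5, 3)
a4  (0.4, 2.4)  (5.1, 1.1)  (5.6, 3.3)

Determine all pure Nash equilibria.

The unique pure-strategy Nash equilibrium is (a3, b1).

(a1, b1): Agent 1 can switch to a2 (2.8 → 2.9). Not NE.
(a1, b2): Agent 2 can switch to b1 (4.1 → 5.8). Not NE.
(a1, b3): Agent 2 can switch to b1 (4.9 → 5.8). Not NE.
(a2, b1): Agent 1 can switch to a3 (2.9 → 3.9). Not NE.
(a2, b2): Agent 1 can switch to a1 (2.4 → 5.9). Not NE.
(a2, b3): Agent 1 can switch to a1 (5.5 → 5.9). Not NE.
(a3, b1): Agent 1 gets 3.9, best alternative 2.9; Agent 2 gets 4.5, best alternative 4.2. No profitable deviation — NE.
(a3, b2): Agent 1 can switch to a1 (4.7 → 5.9). Not NE.
(a3, b3): Agent 1 can switch to a1 (0.5 → 5.9). Not NE.
(The remaining 3 profiles each have a profitable deviation by the same check.)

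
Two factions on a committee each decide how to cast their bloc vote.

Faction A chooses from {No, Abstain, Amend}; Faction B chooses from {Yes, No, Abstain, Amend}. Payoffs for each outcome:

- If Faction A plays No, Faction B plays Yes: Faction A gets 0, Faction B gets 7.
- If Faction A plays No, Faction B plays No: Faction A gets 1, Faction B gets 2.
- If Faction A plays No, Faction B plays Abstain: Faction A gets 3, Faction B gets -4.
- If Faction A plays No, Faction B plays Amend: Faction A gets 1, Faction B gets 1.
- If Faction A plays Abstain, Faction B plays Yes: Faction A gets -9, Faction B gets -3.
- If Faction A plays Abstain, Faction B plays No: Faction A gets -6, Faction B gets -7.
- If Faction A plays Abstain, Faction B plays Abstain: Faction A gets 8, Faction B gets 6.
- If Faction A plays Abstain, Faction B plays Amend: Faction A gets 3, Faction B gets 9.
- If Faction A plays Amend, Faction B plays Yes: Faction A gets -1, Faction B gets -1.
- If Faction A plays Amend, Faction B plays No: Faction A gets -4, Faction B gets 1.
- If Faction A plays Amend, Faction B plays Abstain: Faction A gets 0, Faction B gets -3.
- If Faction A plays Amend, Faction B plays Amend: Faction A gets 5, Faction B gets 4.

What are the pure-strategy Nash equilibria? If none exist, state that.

For each player, find the best response to each opponent profile; mutual best responses are the pure NE.
Faction A against Yes: payoffs 0, -9, -1 → best response No.
Faction A against No: payoffs 1, -6, -4 → best response No.
Faction A against Abstain: payoffs 3, 8, 0 → best response Abstain.
Faction A against Amend: payoffs 1, 3, 5 → best response Amend.
Faction B against No: payoffs 7, 2, -4, 1 → best response Yes.
Faction B against Abstain: payoffs -3, -7, 6, 9 → best response Amend.
Faction B against Amend: payoffs -1, 1, -3, 4 → best response Amend.
Mutual best responses: (No, Yes); (Amend, Amend).

(No, Yes); (Amend, Amend)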